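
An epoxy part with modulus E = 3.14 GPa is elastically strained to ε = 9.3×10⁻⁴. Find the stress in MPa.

σ = E·ε = 3140 MPa × 9.3×10⁻⁴ = 2.92 MPa.

2.92 MPa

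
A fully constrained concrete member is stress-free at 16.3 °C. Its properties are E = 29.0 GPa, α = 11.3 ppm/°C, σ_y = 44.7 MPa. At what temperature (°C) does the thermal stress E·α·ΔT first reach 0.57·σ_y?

94.1 °C

E·α·ΔT = 25.48 MPa ⇒ ΔT = 25.48 / (29.00×10³ × 11.3×10⁻⁶) = 77.75 K.
T = 16.3 + 77.75 = 94.05 °C.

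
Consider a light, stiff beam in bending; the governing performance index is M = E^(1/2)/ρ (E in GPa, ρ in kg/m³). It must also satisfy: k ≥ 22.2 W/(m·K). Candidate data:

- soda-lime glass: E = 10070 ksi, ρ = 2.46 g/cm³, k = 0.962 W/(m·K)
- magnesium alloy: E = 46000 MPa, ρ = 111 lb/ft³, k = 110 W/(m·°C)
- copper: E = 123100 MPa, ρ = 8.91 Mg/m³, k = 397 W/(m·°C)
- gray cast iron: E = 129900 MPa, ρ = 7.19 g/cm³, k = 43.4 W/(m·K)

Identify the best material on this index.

Screen on constraints: k ≥ 22.2 W/(m·K). Survivors: magnesium alloy, copper, gray cast iron.
Putting every candidate on a common basis:
  magnesium alloy: E = 46.00 GPa, ρ = 1778 kg/m³
  copper: E = 123.1 GPa, ρ = 8910 kg/m³
  gray cast iron: E = 129.9 GPa, ρ = 7190 kg/m³
  magnesium alloy: M = 3.81×10⁻³
  gray cast iron: M = 1.59×10⁻³
  copper: M = 1.25×10⁻³
Magnesium alloy ranks first.

magnesium alloy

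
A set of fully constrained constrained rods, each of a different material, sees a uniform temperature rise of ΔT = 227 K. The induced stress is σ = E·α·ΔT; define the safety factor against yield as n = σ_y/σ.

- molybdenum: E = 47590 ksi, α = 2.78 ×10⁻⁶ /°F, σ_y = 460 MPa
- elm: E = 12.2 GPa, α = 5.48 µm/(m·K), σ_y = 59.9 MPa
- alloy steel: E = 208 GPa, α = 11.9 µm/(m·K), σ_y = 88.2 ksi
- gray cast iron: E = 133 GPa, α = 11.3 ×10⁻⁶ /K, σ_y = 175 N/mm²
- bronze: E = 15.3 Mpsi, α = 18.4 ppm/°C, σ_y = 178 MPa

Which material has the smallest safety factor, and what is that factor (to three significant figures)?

bronze, n = 0.404

Converting E to GPa, α to ×10⁻⁶/K, σ_y to MPa, then σ and n for each:
  molybdenum: E = 328.1, α = 5.00, σ_y = 460.0 → σ = 373 MPa, n = 1.23
  elm: E = 12.20, α = 5.48, σ_y = 59.90 → σ = 15.2 MPa, n = 3.95
  alloy steel: E = 208.0, α = 11.9, σ_y = 608.1 → σ = 562 MPa, n = 1.08
  gray cast iron: E = 133.0, α = 11.3, σ_y = 175.0 → σ = 341 MPa, n = 0.513
  bronze: E = 105.5, α = 18.4, σ_y = 178.0 → σ = 441 MPa, n = 0.404
The minimum is bronze at n = 0.404.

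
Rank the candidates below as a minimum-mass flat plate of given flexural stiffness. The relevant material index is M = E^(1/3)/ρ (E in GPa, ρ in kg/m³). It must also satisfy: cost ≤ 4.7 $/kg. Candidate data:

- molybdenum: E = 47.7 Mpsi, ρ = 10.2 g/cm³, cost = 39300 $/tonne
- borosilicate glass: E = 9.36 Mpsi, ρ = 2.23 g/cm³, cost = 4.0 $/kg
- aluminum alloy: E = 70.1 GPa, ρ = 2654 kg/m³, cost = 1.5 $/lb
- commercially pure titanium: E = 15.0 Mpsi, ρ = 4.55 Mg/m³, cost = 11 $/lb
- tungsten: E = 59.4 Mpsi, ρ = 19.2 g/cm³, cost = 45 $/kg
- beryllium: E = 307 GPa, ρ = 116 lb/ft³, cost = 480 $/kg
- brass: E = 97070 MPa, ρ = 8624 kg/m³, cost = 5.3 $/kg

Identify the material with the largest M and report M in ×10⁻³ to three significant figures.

Screen on constraints: cost ≤ 4.7 $/kg. Survivors: borosilicate glass, aluminum alloy.
Convert each candidate to consistent units, then evaluate M:
  borosilicate glass: E = 64.53 GPa, ρ = 2230 kg/m³
  aluminum alloy: E = 70.10 GPa, ρ = 2654 kg/m³
  borosilicate glass: M = 1.80×10⁻³
  aluminum alloy: M = 1.55×10⁻³
Highest index: borosilicate glass.

borosilicate glass, M = 1.80×10⁻³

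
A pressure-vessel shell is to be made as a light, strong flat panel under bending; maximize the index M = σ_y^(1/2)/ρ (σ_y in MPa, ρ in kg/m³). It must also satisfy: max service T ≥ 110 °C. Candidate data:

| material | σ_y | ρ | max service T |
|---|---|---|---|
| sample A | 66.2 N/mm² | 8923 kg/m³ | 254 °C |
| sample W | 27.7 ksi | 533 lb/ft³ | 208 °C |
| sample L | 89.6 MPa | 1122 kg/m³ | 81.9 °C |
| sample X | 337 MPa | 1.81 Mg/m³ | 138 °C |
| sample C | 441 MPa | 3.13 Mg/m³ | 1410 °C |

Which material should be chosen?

sample X

Screen on constraints: max service T ≥ 110 °C. Survivors: sample A, sample W, sample X, sample C.
Putting every candidate on a common basis:
  sample A: σ_y = 66.20 MPa, ρ = 8923 kg/m³
  sample W: σ_y = 191.0 MPa, ρ = 8538 kg/m³
  sample X: σ_y = 337.0 MPa, ρ = 1810 kg/m³
  sample C: σ_y = 441.0 MPa, ρ = 3130 kg/m³
  sample X: M = 10.1×10⁻³
  sample C: M = 6.71×10⁻³
  sample W: M = 1.62×10⁻³
  sample A: M = 0.912×10⁻³
Highest index: sample X.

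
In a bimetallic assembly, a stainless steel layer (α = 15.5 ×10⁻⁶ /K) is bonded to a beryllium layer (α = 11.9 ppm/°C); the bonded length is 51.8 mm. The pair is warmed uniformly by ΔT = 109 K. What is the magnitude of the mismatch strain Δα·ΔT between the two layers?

Δα = |15.5 − 11.9|×10⁻⁶/K = 3.60×10⁻⁶/K.
Mismatch strain = Δα·ΔT = 3.60×10⁻⁶ × 109.0 = 3.92×10⁻⁴.

3.92×10⁻⁴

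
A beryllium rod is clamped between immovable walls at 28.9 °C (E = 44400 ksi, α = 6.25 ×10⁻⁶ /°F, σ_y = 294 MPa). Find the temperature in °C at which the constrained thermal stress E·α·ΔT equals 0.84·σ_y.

101 °C

E = 44400 ksi = 306.1 GPa.
α = 6.25×10⁻⁶/°F × 9/5 = 11.2×10⁻⁶/K.
E·α·ΔT = 247.0 MPa ⇒ ΔT = 247.0 / (306.1×10³ × 11.2×10⁻⁶) = 71.71 K.
T = 28.9 + 71.71 = 100.6 °C.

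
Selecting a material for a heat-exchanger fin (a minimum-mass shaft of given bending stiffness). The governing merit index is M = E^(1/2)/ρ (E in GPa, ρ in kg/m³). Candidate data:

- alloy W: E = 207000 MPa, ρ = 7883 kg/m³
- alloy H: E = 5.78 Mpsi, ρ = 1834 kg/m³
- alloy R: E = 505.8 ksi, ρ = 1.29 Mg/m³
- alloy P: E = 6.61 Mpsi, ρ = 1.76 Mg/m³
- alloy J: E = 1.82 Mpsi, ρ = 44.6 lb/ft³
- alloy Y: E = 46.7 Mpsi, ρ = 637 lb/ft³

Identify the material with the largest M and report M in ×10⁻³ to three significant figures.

After converting to SI:
  alloy W: E = 207.0 GPa, ρ = 7883 kg/m³
  alloy H: E = 39.85 GPa, ρ = 1834 kg/m³
  alloy R: E = 3.487 GPa, ρ = 1290 kg/m³
  alloy P: E = 45.57 GPa, ρ = 1760 kg/m³
  alloy J: E = 12.55 GPa, ρ = 714.4 kg/m³
  alloy Y: E = 322.0 GPa, ρ = 10200 kg/m³
  alloy J: M = 4.96×10⁻³
  alloy P: M = 3.84×10⁻³
  alloy H: M = 3.44×10⁻³
  alloy W: M = 1.83×10⁻³
  alloy Y: M = 1.76×10⁻³
  alloy R: M = 1.45×10⁻³
The maximum is for alloy J.

alloy J, M = 4.96×10⁻³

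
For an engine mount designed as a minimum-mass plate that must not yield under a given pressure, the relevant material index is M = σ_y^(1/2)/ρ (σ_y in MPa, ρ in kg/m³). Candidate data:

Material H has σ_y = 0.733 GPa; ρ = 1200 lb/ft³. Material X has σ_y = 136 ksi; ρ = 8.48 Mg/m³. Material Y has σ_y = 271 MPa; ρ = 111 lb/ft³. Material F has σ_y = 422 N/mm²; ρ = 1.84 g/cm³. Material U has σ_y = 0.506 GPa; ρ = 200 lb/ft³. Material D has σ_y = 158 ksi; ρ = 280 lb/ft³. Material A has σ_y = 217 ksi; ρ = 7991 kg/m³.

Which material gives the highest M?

material F

Convert each candidate to consistent units, then evaluate M:
  material H: σ_y = 733.0 MPa, ρ = 19220 kg/m³
  material X: σ_y = 937.7 MPa, ρ = 8480 kg/m³
  material Y: σ_y = 271.0 MPa, ρ = 1778 kg/m³
  material F: σ_y = 422.0 MPa, ρ = 1840 kg/m³
  material U: σ_y = 506.0 MPa, ρ = 3204 kg/m³
  material D: σ_y = 1089 MPa, ρ = 4485 kg/m³
  material A: σ_y = 1496 MPa, ρ = 7991 kg/m³
  material F: M = 11.2×10⁻³
  material Y: M = 9.26×10⁻³
  material D: M = 7.36×10⁻³
  material U: M = 7.02×10⁻³
  material A: M = 4.84×10⁻³
  material X: M = 3.61×10⁻³
  material H: M = 1.41×10⁻³
Material F ranks first.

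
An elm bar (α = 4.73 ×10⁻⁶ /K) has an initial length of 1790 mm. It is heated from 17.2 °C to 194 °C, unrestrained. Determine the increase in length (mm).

1.50 mm

ΔT = 194 − 17.2 = 176.8 K.
ΔL = α·L₀·ΔT = 4.73×10⁻⁶ × 1790 mm × 176.8 K = 1.50 mm.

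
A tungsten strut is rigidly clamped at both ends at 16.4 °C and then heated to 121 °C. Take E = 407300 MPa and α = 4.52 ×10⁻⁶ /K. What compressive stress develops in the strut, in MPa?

E = 407300 MPa = 407.3 GPa.
ΔT = 104.6 K. Constrained thermal stress σ = E·α·ΔT = 407.3×10³ MPa × 4.52×10⁻⁶ × 104.6 = 193 MPa (compressive).

193 MPa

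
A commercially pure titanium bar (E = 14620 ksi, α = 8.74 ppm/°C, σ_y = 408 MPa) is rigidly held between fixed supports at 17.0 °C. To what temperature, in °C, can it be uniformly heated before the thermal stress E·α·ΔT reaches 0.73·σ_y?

355 °C

E = 14620 ksi = 100.8 GPa.
E·α·ΔT = 297.8 MPa ⇒ ΔT = 297.8 / (100.8×10³ × 8.74×10⁻⁶) = 338.1 K.
T = 17.0 + 338.1 = 355.1 °C.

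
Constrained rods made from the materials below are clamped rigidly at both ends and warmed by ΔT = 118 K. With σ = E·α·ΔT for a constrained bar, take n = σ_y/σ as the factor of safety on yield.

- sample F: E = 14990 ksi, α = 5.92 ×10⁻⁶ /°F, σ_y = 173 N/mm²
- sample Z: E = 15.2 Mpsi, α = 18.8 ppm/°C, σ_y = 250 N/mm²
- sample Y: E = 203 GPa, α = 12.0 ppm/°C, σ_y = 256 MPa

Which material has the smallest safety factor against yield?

In consistent units (E in GPa, α in ×10⁻⁶/K, σ_y in MPa):
  sample F: E = 103.4, α = 10.7, σ_y = 173.0 → σ = 130 MPa, n = 1.33
  sample Z: E = 104.8, α = 18.8, σ_y = 250.0 → σ = 232 MPa, n = 1.08
  sample Y: E = 203.0, α = 12.0, σ_y = 256.0 → σ = 287 MPa, n = 0.891
Sample Y has the lowest safety factor, n = 0.891.

sample Y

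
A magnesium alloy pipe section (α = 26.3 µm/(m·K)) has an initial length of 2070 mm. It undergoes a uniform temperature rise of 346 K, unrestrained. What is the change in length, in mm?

ΔL = α·L₀·ΔT = 26.3×10⁻⁶ × 2070 mm × 346.0 K = 18.8 mm.

18.8 mm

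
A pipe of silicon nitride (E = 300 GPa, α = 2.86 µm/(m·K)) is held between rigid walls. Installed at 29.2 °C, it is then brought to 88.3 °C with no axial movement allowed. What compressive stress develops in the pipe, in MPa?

ΔT = 59.10 K. Constrained thermal stress σ = E·α·ΔT = 300.0×10³ MPa × 2.86×10⁻⁶ × 59.10 = 50.7 MPa (compressive).

50.7 MPa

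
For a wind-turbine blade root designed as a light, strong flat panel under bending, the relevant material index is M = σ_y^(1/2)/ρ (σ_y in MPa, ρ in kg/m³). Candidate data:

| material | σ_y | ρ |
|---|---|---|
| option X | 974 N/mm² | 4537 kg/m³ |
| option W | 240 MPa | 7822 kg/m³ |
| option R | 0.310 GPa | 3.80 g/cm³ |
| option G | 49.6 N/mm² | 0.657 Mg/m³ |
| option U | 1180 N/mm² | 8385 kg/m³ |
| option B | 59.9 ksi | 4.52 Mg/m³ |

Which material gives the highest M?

option G

In SI units:
  option X: σ_y = 974.0 MPa, ρ = 4537 kg/m³
  option W: σ_y = 240.0 MPa, ρ = 7822 kg/m³
  option R: σ_y = 310.0 MPa, ρ = 3800 kg/m³
  option G: σ_y = 49.60 MPa, ρ = 657.0 kg/m³
  option U: σ_y = 1180 MPa, ρ = 8385 kg/m³
  option B: σ_y = 413.0 MPa, ρ = 4520 kg/m³
  option G: M = 10.7×10⁻³
  option X: M = 6.88×10⁻³
  option R: M = 4.63×10⁻³
  option B: M = 4.50×10⁻³
  option U: M = 4.10×10⁻³
  option W: M = 1.98×10⁻³
The maximum is for option G.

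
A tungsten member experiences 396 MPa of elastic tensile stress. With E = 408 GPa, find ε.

ε = σ/E = 396 / 408000 = 9.71×10⁻⁴.

9.71×10⁻⁴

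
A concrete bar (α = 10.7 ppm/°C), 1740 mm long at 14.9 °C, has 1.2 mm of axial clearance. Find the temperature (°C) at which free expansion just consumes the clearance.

79.4 °C

α·L₀·ΔT = 1.2 mm ⇒ ΔT = 1.2 / (10.7×10⁻⁶ × 1740.0) = 64.45 K.
T = 14.9 + 64.45 = 79.35 °C.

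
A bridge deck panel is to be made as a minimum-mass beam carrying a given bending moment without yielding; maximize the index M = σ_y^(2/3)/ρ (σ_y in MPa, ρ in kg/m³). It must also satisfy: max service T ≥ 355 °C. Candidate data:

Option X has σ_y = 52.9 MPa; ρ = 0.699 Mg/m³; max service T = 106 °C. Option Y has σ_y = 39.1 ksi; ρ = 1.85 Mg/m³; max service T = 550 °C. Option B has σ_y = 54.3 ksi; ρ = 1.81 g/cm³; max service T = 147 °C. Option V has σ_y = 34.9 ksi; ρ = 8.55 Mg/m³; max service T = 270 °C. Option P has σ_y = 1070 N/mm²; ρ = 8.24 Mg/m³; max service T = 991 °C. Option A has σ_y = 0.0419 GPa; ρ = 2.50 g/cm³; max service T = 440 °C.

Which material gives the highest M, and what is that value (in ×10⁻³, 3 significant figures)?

Screen on constraints: max service T ≥ 355 °C. Survivors: option Y, option P, option A.
Putting every candidate on a common basis:
  option Y: σ_y = 269.6 MPa, ρ = 1850 kg/m³
  option P: σ_y = 1070 MPa, ρ = 8240 kg/m³
  option A: σ_y = 41.90 MPa, ρ = 2500 kg/m³
  option Y: M = 22.6×10⁻³
  option P: M = 12.7×10⁻³
  option A: M = 4.83×10⁻³
Highest index: option Y.

option Y, M = 22.6×10⁻³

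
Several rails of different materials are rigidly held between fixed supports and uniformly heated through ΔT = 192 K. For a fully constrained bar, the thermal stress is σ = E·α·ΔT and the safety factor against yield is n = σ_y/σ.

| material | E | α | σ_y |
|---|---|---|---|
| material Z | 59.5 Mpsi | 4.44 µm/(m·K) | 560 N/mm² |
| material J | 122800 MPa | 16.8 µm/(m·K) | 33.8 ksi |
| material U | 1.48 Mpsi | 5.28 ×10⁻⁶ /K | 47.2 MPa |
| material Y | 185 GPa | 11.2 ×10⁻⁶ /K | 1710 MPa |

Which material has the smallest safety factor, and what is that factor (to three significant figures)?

material J, n = 0.588

With everything in SI (GPa, ×10⁻⁶/K, MPa):
  material Z: E = 410.2, α = 4.44, σ_y = 560.0 → σ = 350 MPa, n = 1.60
  material J: E = 122.8, α = 16.8, σ_y = 233.0 → σ = 396 MPa, n = 0.588
  material U: E = 10.20, α = 5.28, σ_y = 47.20 → σ = 10.3 MPa, n = 4.56
  material Y: E = 185.0, α = 11.2, σ_y = 1710 → σ = 398 MPa, n = 4.30
Smallest n: material J with n = 0.588.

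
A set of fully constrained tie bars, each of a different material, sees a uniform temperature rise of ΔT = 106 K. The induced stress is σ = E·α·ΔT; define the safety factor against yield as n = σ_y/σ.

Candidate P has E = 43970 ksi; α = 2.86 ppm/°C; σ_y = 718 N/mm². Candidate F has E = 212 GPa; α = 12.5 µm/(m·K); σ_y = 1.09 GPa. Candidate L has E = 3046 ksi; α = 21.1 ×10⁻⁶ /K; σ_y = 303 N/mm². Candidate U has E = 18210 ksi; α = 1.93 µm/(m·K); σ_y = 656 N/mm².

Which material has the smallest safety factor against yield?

candidate F

Per material, after unit conversion:
  candidate P: E = 303.2, α = 2.86, σ_y = 718.0 → σ = 91.9 MPa, n = 7.81
  candidate F: E = 212.0, α = 12.5, σ_y = 1090 → σ = 281 MPa, n = 3.88
  candidate L: E = 21.00, α = 21.1, σ_y = 303.0 → σ = 47.0 MPa, n = 6.45
  candidate U: E = 125.6, α = 1.93, σ_y = 656.0 → σ = 25.7 MPa, n = 25.5
The minimum is candidate F at n = 3.88.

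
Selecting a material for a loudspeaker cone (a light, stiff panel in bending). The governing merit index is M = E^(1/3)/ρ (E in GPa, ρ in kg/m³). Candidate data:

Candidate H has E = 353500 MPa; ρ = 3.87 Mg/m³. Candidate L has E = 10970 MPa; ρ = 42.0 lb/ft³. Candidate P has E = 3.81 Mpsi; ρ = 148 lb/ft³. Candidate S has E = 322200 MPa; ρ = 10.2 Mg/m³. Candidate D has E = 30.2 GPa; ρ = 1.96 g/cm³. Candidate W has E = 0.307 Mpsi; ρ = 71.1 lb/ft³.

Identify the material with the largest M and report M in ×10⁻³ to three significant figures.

candidate L, M = 3.30×10⁻³

Putting every candidate on a common basis:
  candidate H: E = 353.5 GPa, ρ = 3870 kg/m³
  candidate L: E = 10.97 GPa, ρ = 672.8 kg/m³
  candidate P: E = 26.27 GPa, ρ = 2371 kg/m³
  candidate S: E = 322.2 GPa, ρ = 10200 kg/m³
  candidate D: E = 30.20 GPa, ρ = 1960 kg/m³
  candidate W: E = 2.117 GPa, ρ = 1139 kg/m³
  candidate L: M = 3.30×10⁻³
  candidate H: M = 1.83×10⁻³
  candidate D: M = 1.59×10⁻³
  candidate P: M = 1.25×10⁻³
  candidate W: M = 1.13×10⁻³
  candidate S: M = 0.672×10⁻³
The maximum is for candidate L.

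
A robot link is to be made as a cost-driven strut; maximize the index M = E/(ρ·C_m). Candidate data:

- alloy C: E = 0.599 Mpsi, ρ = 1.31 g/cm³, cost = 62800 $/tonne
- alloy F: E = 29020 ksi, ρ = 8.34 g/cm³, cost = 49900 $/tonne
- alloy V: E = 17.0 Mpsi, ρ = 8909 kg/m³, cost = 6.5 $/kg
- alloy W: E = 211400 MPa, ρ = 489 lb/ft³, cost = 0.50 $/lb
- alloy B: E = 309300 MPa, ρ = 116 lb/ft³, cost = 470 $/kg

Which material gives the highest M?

alloy W

Convert each candidate to consistent units, then evaluate M:
  alloy C: E = 4.130 GPa, ρ = 1310 kg/m³, cost = 62.80 $/kg
  alloy F: E = 200.1 GPa, ρ = 8340 kg/m³, cost = 49.90 $/kg
  alloy V: E = 117.2 GPa, ρ = 8909 kg/m³, cost = 6.500 $/kg
  alloy W: E = 211.4 GPa, ρ = 7833 kg/m³, cost = 1.102 $/kg
  alloy B: E = 309.3 GPa, ρ = 1858 kg/m³, cost = 470.0 $/kg
  alloy W: M = 24.5 MN·m per $
  alloy V: M = 2.02 MN·m per $
  alloy F: M = 0.481 MN·m per $
  alloy B: M = 0.354 MN·m per $
  alloy C: M = 0.0502 MN·m per $
The maximum is for alloy W.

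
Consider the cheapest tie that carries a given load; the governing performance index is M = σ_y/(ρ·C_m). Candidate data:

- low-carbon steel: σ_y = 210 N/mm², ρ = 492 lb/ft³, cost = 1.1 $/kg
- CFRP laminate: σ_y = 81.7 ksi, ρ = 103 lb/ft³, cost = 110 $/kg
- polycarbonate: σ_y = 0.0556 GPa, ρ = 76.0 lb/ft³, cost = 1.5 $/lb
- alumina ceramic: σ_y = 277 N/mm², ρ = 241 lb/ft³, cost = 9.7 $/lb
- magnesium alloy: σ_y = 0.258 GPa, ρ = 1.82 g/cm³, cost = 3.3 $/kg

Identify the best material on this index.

magnesium alloy

Putting every candidate on a common basis:
  low-carbon steel: σ_y = 210.0 MPa, ρ = 7881 kg/m³, cost = 1.100 $/kg
  CFRP laminate: σ_y = 563.3 MPa, ρ = 1650 kg/m³, cost = 110.0 $/kg
  polycarbonate: σ_y = 55.60 MPa, ρ = 1217 kg/m³, cost = 3.307 $/kg
  alumina ceramic: σ_y = 277.0 MPa, ρ = 3860 kg/m³, cost = 21.38 $/kg
  magnesium alloy: σ_y = 258.0 MPa, ρ = 1820 kg/m³, cost = 3.300 $/kg
  magnesium alloy: M = 43.0 kN·m per $
  low-carbon steel: M = 24.2 kN·m per $
  polycarbonate: M = 13.8 kN·m per $
  alumina ceramic: M = 3.36 kN·m per $
  CFRP laminate: M = 3.10 kN·m per $
Highest index: magnesium alloy.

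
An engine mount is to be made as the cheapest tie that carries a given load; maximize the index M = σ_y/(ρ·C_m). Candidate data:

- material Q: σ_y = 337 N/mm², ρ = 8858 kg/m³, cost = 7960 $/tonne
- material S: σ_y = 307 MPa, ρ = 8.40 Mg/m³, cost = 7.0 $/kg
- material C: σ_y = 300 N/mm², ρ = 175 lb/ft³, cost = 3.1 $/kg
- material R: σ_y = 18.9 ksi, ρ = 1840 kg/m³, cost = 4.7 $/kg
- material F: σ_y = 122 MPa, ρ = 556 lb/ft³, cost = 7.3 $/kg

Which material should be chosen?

material C

After converting to SI:
  material Q: σ_y = 337.0 MPa, ρ = 8858 kg/m³, cost = 7.960 $/kg
  material S: σ_y = 307.0 MPa, ρ = 8400 kg/m³, cost = 7.000 $/kg
  material C: σ_y = 300.0 MPa, ρ = 2803 kg/m³, cost = 3.100 $/kg
  material R: σ_y = 130.3 MPa, ρ = 1840 kg/m³, cost = 4.700 $/kg
  material F: σ_y = 122.0 MPa, ρ = 8906 kg/m³, cost = 7.300 $/kg
  material C: M = 34.5 kN·m per $
  material R: M = 15.1 kN·m per $
  material S: M = 5.22 kN·m per $
  material Q: M = 4.78 kN·m per $
  material F: M = 1.88 kN·m per $
Material C has the largest M.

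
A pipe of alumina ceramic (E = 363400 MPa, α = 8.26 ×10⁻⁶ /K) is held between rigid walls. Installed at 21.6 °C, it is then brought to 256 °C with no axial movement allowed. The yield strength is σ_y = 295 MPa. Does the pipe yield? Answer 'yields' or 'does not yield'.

yields

E = 363400 MPa = 363.4 GPa.
ΔT = 234.4 K. Constrained thermal stress σ = E·α·ΔT = 363.4×10³ MPa × 8.26×10⁻⁶ × 234.4 = 704 MPa (compressive).
Compare to σ_y = 295 MPa: σ ≥ σ_y, so it yields.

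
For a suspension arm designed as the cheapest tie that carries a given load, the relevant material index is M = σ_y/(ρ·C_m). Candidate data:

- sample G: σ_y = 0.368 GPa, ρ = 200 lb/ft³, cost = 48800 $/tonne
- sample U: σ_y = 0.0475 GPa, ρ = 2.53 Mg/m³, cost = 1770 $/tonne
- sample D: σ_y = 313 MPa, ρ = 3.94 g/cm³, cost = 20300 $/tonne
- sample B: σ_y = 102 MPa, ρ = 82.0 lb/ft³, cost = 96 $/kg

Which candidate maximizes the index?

Normalizing units and computing the index:
  sample G: σ_y = 368.0 MPa, ρ = 3204 kg/m³, cost = 48.80 $/kg
  sample U: σ_y = 47.50 MPa, ρ = 2530 kg/m³, cost = 1.770 $/kg
  sample D: σ_y = 313.0 MPa, ρ = 3940 kg/m³, cost = 20.30 $/kg
  sample B: σ_y = 102.0 MPa, ρ = 1314 kg/m³, cost = 96.00 $/kg
  sample U: M = 10.6 kN·m per $
  sample D: M = 3.91 kN·m per $
  sample G: M = 2.35 kN·m per $
  sample B: M = 0.809 kN·m per $
Sample U ranks first.

sample U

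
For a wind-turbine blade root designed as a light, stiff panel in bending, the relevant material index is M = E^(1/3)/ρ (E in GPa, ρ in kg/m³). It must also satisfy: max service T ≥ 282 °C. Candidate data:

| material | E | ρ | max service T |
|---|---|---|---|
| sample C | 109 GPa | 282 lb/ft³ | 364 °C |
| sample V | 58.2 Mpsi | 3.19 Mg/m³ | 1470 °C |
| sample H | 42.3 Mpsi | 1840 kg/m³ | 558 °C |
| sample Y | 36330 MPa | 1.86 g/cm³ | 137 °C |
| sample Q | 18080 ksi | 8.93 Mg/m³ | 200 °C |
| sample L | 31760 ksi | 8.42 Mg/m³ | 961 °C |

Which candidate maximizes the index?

sample H

Screen on constraints: max service T ≥ 282 °C. Survivors: sample C, sample V, sample H, sample L.
Putting every candidate on a common basis:
  sample C: E = 109.0 GPa, ρ = 4517 kg/m³
  sample V: E = 401.3 GPa, ρ = 3190 kg/m³
  sample H: E = 291.6 GPa, ρ = 1840 kg/m³
  sample L: E = 219.0 GPa, ρ = 8420 kg/m³
  sample H: M = 3.60×10⁻³
  sample V: M = 2.31×10⁻³
  sample C: M = 1.06×10⁻³
  sample L: M = 0.716×10⁻³
Sample H has the largest M.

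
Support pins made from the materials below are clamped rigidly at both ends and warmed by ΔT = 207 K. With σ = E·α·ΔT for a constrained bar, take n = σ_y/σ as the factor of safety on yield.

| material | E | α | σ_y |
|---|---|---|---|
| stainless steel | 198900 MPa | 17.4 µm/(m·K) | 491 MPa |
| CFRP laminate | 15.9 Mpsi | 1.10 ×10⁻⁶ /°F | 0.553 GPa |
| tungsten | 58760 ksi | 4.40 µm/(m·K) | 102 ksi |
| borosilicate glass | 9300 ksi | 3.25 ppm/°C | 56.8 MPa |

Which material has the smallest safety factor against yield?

stainless steel

Converting E to GPa, α to ×10⁻⁶/K, σ_y to MPa, then σ and n for each:
  stainless steel: E = 198.9, α = 17.4, σ_y = 491.0 → σ = 716 MPa, n = 0.685
  CFRP laminate: E = 109.6, α = 1.98, σ_y = 553.0 → σ = 44.9 MPa, n = 12.3
  tungsten: E = 405.1, α = 4.40, σ_y = 703.3 → σ = 369 MPa, n = 1.91
  borosilicate glass: E = 64.12, α = 3.25, σ_y = 56.80 → σ = 43.1 MPa, n = 1.32
The minimum is stainless steel at n = 0.685.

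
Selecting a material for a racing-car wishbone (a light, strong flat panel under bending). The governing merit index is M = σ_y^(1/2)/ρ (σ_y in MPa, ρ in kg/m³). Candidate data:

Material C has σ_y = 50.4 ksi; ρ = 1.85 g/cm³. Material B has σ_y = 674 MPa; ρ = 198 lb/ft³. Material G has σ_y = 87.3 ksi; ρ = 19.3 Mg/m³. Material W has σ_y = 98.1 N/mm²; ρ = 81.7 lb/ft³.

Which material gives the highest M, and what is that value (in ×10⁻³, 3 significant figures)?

After converting to SI:
  material C: σ_y = 347.5 MPa, ρ = 1850 kg/m³
  material B: σ_y = 674.0 MPa, ρ = 3172 kg/m³
  material G: σ_y = 601.9 MPa, ρ = 19300 kg/m³
  material W: σ_y = 98.10 MPa, ρ = 1309 kg/m³
  material C: M = 10.1×10⁻³
  material B: M = 8.19×10⁻³
  material W: M = 7.57×10⁻³
  material G: M = 1.27×10⁻³
Material C ranks first.

material C, M = 10.1×10⁻³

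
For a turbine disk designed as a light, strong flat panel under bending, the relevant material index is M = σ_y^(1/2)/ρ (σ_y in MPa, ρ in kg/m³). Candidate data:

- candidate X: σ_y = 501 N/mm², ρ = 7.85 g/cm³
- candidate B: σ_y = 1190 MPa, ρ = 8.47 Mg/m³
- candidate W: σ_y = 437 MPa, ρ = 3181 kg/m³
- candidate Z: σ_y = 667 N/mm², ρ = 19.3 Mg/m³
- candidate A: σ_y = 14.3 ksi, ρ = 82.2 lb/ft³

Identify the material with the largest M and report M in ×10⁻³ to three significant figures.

candidate A, M = 7.54×10⁻³

Normalizing units and computing the index:
  candidate X: σ_y = 501.0 MPa, ρ = 7850 kg/m³
  candidate B: σ_y = 1190 MPa, ρ = 8470 kg/m³
  candidate W: σ_y = 437.0 MPa, ρ = 3181 kg/m³
  candidate Z: σ_y = 667.0 MPa, ρ = 19300 kg/m³
  candidate A: σ_y = 98.60 MPa, ρ = 1317 kg/m³
  candidate A: M = 7.54×10⁻³
  candidate W: M = 6.57×10⁻³
  candidate B: M = 4.07×10⁻³
  candidate X: M = 2.85×10⁻³
  candidate Z: M = 1.34×10⁻³
Candidate A ranks first.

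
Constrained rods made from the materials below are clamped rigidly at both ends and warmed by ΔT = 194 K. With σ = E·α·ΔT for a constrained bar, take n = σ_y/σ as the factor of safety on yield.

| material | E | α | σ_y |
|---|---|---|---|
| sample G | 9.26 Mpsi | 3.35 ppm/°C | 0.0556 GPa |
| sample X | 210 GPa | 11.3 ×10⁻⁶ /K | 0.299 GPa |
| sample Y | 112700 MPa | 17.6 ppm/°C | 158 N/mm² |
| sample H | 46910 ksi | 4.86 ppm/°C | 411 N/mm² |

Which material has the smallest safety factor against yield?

sample Y

Per material, after unit conversion:
  sample G: E = 63.85, α = 3.35, σ_y = 55.60 → σ = 41.5 MPa, n = 1.34
  sample X: E = 210.0, α = 11.3, σ_y = 299.0 → σ = 460 MPa, n = 0.649
  sample Y: E = 112.7, α = 17.6, σ_y = 158.0 → σ = 385 MPa, n = 0.411
  sample H: E = 323.4, α = 4.86, σ_y = 411.0 → σ = 305 MPa, n = 1.35
Sample Y has the lowest safety factor, n = 0.411.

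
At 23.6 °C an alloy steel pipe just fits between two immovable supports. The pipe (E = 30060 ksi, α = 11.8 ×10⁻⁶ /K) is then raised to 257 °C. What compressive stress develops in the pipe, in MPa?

571 MPa

E = 30060 ksi = 207.3 GPa.
ΔT = 233.4 K. Constrained thermal stress σ = E·α·ΔT = 207.3×10³ MPa × 11.8×10⁻⁶ × 233.4 = 571 MPa (compressive).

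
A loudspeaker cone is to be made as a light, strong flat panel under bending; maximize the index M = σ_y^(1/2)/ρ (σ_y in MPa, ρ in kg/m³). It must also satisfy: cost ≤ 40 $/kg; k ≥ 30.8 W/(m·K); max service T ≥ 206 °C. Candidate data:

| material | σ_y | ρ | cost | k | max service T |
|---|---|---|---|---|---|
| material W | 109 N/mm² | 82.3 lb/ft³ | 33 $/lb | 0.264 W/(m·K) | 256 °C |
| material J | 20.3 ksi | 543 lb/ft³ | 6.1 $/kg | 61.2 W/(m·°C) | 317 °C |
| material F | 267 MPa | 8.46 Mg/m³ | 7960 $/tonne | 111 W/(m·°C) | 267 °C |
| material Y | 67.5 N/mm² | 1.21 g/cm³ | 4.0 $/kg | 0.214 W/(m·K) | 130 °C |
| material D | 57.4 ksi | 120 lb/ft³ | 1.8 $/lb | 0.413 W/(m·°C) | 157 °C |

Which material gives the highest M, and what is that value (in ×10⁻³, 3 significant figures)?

material F, M = 1.93×10⁻³

Screen on constraints: cost ≤ 40 $/kg; k ≥ 30.8 W/(m·K); max service T ≥ 206 °C. Survivors: material J, material F.
Putting every candidate on a common basis:
  material J: σ_y = 140.0 MPa, ρ = 8698 kg/m³
  material F: σ_y = 267.0 MPa, ρ = 8460 kg/m³
  material F: M = 1.93×10⁻³
  material J: M = 1.36×10⁻³
Highest index: material F.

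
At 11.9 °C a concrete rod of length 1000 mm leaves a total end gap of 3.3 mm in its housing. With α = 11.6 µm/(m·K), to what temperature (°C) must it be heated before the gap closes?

296 °C

α·L₀·ΔT = 3.3 mm ⇒ ΔT = 3.3 / (11.6×10⁻⁶ × 1000.0) = 284.5 K.
T = 11.9 + 284.5 = 296.4 °C.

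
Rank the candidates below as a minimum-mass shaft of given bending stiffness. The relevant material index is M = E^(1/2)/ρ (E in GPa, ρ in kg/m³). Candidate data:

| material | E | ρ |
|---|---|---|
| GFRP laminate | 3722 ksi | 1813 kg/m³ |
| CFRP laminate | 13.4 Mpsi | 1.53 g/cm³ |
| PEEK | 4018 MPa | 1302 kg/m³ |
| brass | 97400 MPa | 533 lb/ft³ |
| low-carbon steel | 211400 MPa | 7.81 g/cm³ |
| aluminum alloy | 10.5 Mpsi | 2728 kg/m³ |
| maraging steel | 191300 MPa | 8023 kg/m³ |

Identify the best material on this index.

Convert each candidate to consistent units, then evaluate M:
  GFRP laminate: E = 25.66 GPa, ρ = 1813 kg/m³
  CFRP laminate: E = 92.39 GPa, ρ = 1530 kg/m³
  PEEK: E = 4.018 GPa, ρ = 1302 kg/m³
  brass: E = 97.40 GPa, ρ = 8538 kg/m³
  low-carbon steel: E = 211.4 GPa, ρ = 7810 kg/m³
  aluminum alloy: E = 72.39 GPa, ρ = 2728 kg/m³
  maraging steel: E = 191.3 GPa, ρ = 8023 kg/m³
  CFRP laminate: M = 6.28×10⁻³
  aluminum alloy: M = 3.12×10⁻³
  GFRP laminate: M = 2.79×10⁻³
  low-carbon steel: M = 1.86×10⁻³
  maraging steel: M = 1.72×10⁻³
  PEEK: M = 1.54×10⁻³
  brass: M = 1.16×10⁻³
The maximum is for CFRP laminate.

CFRP laminate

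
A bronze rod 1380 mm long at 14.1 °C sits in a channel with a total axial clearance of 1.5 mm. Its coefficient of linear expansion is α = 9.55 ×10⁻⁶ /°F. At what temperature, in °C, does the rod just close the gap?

77.3 °C

α = 9.55×10⁻⁶/°F × 9/5 = 17.2×10⁻⁶/K.
α·L₀·ΔT = 1.5 mm ⇒ ΔT = 1.5 / (17.2×10⁻⁶ × 1380.0) = 63.23 K.
T = 14.1 + 63.23 = 77.33 °C.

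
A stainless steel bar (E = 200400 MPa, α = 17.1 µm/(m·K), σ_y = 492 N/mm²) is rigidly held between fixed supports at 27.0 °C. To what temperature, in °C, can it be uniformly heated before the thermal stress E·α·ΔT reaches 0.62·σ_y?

E = 200400 MPa = 200.4 GPa.
σ_y = 492 N/mm² = 492.0 MPa.
E·α·ΔT = 305.0 MPa ⇒ ΔT = 305.0 / (200.4×10³ × 17.1×10⁻⁶) = 89.01 K.
T = 27.0 + 89.01 = 116.0 °C.

116 °C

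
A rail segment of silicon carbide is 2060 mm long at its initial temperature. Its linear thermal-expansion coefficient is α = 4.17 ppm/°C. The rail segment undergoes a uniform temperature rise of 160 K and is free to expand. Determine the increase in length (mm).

ΔL = α·L₀·ΔT = 4.17×10⁻⁶ × 2060 mm × 160.0 K = 1.37 mm.

1.37 mm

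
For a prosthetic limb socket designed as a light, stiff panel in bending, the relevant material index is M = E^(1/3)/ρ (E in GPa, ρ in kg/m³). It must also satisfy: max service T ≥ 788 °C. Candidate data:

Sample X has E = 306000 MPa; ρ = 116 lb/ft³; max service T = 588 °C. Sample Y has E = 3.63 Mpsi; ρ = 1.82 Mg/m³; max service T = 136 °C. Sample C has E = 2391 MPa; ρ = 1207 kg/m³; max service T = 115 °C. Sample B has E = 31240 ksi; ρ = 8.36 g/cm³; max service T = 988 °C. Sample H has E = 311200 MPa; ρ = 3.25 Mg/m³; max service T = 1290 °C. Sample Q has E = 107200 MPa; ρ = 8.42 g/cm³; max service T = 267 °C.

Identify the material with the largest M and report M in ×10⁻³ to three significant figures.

Screen on constraints: max service T ≥ 788 °C. Survivors: sample B, sample H.
Convert each candidate to consistent units, then evaluate M:
  sample B: E = 215.4 GPa, ρ = 8360 kg/m³
  sample H: E = 311.2 GPa, ρ = 3250 kg/m³
  sample H: M = 2.09×10⁻³
  sample B: M = 0.717×10⁻³
Highest index: sample H.

sample H, M = 2.09×10⁻³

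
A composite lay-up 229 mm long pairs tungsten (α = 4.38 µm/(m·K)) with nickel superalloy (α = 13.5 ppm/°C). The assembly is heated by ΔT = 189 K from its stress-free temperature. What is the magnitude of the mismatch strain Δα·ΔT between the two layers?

1.72×10⁻³

Δα = |4.38 − 13.5|×10⁻⁶/K = 9.12×10⁻⁶/K.
Mismatch strain = Δα·ΔT = 9.12×10⁻⁶ × 189.0 = 1.72×10⁻³.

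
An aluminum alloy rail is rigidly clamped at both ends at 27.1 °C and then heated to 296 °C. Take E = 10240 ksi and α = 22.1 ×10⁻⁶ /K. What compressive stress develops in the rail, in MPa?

E = 10240 ksi = 70.60 GPa.
ΔT = 268.9 K. Constrained thermal stress σ = E·α·ΔT = 70.60×10³ MPa × 22.1×10⁻⁶ × 268.9 = 420 MPa (compressive).

420 MPa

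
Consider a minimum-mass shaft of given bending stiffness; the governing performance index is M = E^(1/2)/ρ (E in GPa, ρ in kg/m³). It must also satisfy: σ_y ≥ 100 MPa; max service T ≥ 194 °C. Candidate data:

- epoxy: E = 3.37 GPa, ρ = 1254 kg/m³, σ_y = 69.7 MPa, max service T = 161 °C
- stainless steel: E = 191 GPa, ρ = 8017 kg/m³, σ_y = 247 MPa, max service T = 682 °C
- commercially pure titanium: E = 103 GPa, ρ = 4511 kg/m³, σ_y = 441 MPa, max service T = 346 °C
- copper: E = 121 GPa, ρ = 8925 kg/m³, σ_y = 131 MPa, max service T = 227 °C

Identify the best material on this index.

Screen on constraints: σ_y ≥ 100 MPa; max service T ≥ 194 °C. Survivors: stainless steel, commercially pure titanium, copper.
Computing M directly (units already consistent):
  commercially pure titanium: M = 2.25×10⁻³
  stainless steel: M = 1.72×10⁻³
  copper: M = 1.23×10⁻³
The maximum is for commercially pure titanium.

commercially pure titanium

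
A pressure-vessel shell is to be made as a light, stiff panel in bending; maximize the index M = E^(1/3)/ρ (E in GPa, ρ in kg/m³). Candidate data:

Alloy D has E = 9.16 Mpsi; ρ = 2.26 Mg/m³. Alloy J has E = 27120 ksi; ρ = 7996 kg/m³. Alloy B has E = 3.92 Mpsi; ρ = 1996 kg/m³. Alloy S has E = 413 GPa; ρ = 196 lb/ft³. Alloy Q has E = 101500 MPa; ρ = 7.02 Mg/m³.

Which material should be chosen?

In SI units:
  alloy D: E = 63.16 GPa, ρ = 2260 kg/m³
  alloy J: E = 187.0 GPa, ρ = 7996 kg/m³
  alloy B: E = 27.03 GPa, ρ = 1996 kg/m³
  alloy S: E = 413.0 GPa, ρ = 3140 kg/m³
  alloy Q: E = 101.5 GPa, ρ = 7020 kg/m³
  alloy S: M = 2.37×10⁻³
  alloy D: M = 1.76×10⁻³
  alloy B: M = 1.50×10⁻³
  alloy J: M = 0.715×10⁻³
  alloy Q: M = 0.664×10⁻³
The maximum is for alloy S.

alloy S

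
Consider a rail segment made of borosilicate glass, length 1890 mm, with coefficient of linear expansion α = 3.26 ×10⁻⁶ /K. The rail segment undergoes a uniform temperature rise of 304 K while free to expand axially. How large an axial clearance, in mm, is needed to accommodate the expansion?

1.87 mm

ΔL = α·L₀·ΔT = 3.26×10⁻⁶ × 1890 mm × 304.0 K = 1.87 mm.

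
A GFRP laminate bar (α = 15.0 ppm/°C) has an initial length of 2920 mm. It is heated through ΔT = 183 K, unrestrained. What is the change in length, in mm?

ΔL = α·L₀·ΔT = 15.0×10⁻⁶ × 2920 mm × 183.0 K = 8.02 mm.

8.02 mm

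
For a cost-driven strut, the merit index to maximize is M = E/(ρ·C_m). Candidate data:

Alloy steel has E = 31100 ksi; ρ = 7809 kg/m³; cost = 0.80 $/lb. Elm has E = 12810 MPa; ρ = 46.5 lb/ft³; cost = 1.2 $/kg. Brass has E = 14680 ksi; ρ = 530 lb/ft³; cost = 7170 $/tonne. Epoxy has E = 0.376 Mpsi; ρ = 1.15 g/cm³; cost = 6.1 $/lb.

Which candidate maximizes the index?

Convert each candidate to consistent units, then evaluate M:
  alloy steel: E = 214.4 GPa, ρ = 7809 kg/m³, cost = 1.764 $/kg
  elm: E = 12.81 GPa, ρ = 744.9 kg/m³, cost = 1.200 $/kg
  brass: E = 101.2 GPa, ρ = 8490 kg/m³, cost = 7.170 $/kg
  epoxy: E = 2.592 GPa, ρ = 1150 kg/m³, cost = 13.45 $/kg
  alloy steel: M = 15.6 MN·m per $
  elm: M = 14.3 MN·m per $
  brass: M = 1.66 MN·m per $
  epoxy: M = 0.168 MN·m per $
Alloy steel ranks first.

alloy steel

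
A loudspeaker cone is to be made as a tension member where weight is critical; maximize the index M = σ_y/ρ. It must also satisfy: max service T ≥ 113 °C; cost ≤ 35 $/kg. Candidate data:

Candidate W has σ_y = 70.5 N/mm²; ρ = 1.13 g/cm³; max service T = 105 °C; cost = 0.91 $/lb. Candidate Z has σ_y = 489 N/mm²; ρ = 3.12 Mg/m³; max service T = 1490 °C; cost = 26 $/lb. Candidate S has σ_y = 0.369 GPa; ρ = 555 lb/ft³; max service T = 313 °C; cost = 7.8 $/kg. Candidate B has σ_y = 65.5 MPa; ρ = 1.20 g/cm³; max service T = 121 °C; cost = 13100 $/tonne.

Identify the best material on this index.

candidate B

Screen on constraints: max service T ≥ 113 °C; cost ≤ 35 $/kg. Survivors: candidate S, candidate B.
Convert each candidate to consistent units, then evaluate M:
  candidate S: σ_y = 369.0 MPa, ρ = 8890 kg/m³
  candidate B: σ_y = 65.50 MPa, ρ = 1200 kg/m³
  candidate B: M = 54.6 kN·m/kg
  candidate S: M = 41.5 kN·m/kg
Highest index: candidate B.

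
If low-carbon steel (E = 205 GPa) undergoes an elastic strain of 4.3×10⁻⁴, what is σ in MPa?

σ = E·ε = 205000 MPa × 4.3×10⁻⁴ = 88.1 MPa.

88.1 MPa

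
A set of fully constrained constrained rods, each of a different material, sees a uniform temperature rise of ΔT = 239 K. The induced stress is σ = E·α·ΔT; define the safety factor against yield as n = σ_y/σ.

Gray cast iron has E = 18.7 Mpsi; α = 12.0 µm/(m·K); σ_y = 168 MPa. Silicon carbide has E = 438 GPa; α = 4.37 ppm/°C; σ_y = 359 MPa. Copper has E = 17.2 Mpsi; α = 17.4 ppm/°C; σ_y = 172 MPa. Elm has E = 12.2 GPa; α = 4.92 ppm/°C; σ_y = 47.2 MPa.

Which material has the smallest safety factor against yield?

copper

Per material, after unit conversion:
  gray cast iron: E = 128.9, α = 12.0, σ_y = 168.0 → σ = 370 MPa, n = 0.454
  silicon carbide: E = 438.0, α = 4.37, σ_y = 359.0 → σ = 457 MPa, n = 0.785
  copper: E = 118.6, α = 17.4, σ_y = 172.0 → σ = 493 MPa, n = 0.349
  elm: E = 12.20, α = 4.92, σ_y = 47.20 → σ = 14.3 MPa, n = 3.29
Smallest n: copper with n = 0.349.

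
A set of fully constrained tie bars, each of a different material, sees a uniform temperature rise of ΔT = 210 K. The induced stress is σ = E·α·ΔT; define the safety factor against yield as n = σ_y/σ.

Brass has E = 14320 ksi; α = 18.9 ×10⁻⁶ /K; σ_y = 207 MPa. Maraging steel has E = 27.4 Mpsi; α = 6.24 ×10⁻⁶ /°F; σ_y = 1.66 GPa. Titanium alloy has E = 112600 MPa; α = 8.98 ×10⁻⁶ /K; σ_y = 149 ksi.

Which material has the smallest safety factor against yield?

Converting E to GPa, α to ×10⁻⁶/K, σ_y to MPa, then σ and n for each:
  brass: E = 98.73, α = 18.9, σ_y = 207.0 → σ = 392 MPa, n = 0.528
  maraging steel: E = 188.9, α = 11.2, σ_y = 1660 → σ = 446 MPa, n = 3.73
  titanium alloy: E = 112.6, α = 8.98, σ_y = 1027 → σ = 212 MPa, n = 4.84
The minimum is brass at n = 0.528.

brass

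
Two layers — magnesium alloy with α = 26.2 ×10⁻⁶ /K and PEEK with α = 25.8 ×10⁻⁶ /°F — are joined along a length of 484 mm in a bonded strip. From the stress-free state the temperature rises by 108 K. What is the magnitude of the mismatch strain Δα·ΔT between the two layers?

PEEK: α = 25.8×10⁻⁶/°F × 9/5 = 46.4×10⁻⁶/K.
Δα = |26.2 − 46.4|×10⁻⁶/K = 20.2×10⁻⁶/K.
Mismatch strain = Δα·ΔT = 20.2×10⁻⁶ × 108.0 = 2.19×10⁻³.

2.19×10⁻³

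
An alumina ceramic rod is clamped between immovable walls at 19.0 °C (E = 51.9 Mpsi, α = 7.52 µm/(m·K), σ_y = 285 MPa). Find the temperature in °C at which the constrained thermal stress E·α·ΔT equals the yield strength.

125 °C

E = 51.9 Mpsi = 357.8 GPa.
E·α·ΔT = 285.0 MPa ⇒ ΔT = 285.0 / (357.8×10³ × 7.52×10⁻⁶) = 105.9 K.
T = 19.0 + 105.9 = 124.9 °C.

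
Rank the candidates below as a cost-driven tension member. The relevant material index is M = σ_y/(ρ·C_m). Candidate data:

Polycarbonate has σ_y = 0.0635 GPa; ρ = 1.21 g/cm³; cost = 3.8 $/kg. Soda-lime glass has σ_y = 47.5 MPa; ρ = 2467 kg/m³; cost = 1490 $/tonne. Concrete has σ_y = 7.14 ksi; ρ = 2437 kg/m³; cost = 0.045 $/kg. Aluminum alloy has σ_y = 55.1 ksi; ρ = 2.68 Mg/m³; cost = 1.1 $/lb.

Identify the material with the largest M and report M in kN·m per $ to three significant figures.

Normalizing units and computing the index:
  polycarbonate: σ_y = 63.50 MPa, ρ = 1210 kg/m³, cost = 3.800 $/kg
  soda-lime glass: σ_y = 47.50 MPa, ρ = 2467 kg/m³, cost = 1.490 $/kg
  concrete: σ_y = 49.23 MPa, ρ = 2437 kg/m³, cost = 0.04500 $/kg
  aluminum alloy: σ_y = 379.9 MPa, ρ = 2680 kg/m³, cost = 2.425 $/kg
  concrete: M = 449 kN·m per $
  aluminum alloy: M = 58.5 kN·m per $
  polycarbonate: M = 13.8 kN·m per $
  soda-lime glass: M = 12.9 kN·m per $
The maximum is for concrete.

concrete, M = 449 kN·m per $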